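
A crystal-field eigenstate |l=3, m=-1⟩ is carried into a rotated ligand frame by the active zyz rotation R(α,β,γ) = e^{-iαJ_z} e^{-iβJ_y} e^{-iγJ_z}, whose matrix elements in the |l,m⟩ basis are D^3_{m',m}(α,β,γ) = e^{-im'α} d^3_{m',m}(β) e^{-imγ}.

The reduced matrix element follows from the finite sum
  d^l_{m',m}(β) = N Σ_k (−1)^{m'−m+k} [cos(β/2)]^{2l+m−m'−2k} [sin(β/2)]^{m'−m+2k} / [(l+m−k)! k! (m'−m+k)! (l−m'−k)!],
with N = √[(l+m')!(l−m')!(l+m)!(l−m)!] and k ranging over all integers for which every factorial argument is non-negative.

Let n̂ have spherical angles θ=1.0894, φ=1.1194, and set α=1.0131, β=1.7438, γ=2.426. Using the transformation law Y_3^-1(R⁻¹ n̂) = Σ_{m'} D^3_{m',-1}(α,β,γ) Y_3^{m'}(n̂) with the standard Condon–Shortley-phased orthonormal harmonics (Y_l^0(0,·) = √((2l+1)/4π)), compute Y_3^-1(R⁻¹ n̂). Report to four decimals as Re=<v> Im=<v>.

Re=0.3546 Im=-0.2234

Need the full column D^3_{m',-1} for m'=−3..3 at α=1.0131, β=1.7438, γ=2.4260.
cos(β/2)=0.643373, sin(β/2)=0.765553
d^3_{-3,-1}: single k=2 term ⇒ +0.388909;  D = +0.265922-0.283787i
d^3_{-2,-1}: k∈[1..2] ⇒ +0.266864 -0.755691 = -0.488827;  D = +0.125757+0.472374i
d^3_{-1,-1}: k∈[0..2] ⇒ +0.070921 -0.803326 +0.853056 = +0.120651;  D = -0.115351-0.035367i
d^3_{0,-1}: k∈[0..2] ⇒ -0.292335 +1.241727 -0.586042 = +0.363349;  D = -0.274222+0.238381i
d^3_{1,-1}: k∈[0..2] ⇒ +0.602495 -1.137408 +0.201303 = -0.333610;  D = -0.052457-0.329460i
d^3_{2,-1}: k∈[0..1] ⇒ -0.755691 +0.534981 = -0.220710;  D = -0.203304-0.085908i
d^3_{3,-1}: single k=0 term ⇒ +0.550645;  D = +0.450292-0.316934i
Y_3^{m'}(θ=1.0894,φ=1.1194) and Σ D·Y over m':
  (+0.2659-0.2838i)·(-0.2837+0.0624i)  (+0.1258+0.4724i)·(-0.2303-0.2918i)  (-0.1154-0.0354i)·(+0.0090-0.0185i)  (-0.2742+0.2384i)·(-0.3331+0.0000i)  (-0.0525-0.3295i)·(-0.0090-0.0185i)  (-0.2033-0.0859i)·(-0.2303+0.2918i)  (+0.4503-0.3169i)·(+0.2837+0.0624i)
Y_3^-1(R⁻¹ n̂) = +0.354637-0.223374i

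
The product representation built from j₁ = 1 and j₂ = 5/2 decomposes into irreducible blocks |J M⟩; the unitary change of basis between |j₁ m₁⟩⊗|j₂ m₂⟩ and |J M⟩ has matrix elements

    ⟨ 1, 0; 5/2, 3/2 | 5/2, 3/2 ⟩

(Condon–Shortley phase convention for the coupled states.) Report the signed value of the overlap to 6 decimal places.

j₁+j₂−J=1  J+j₁−j₂=1  J−j₁+j₂=4  j₁+j₂+J+1=7
(j₁±m₁, j₂±m₂, J±M) = (1,1,4,1,4,1)
P² = 576/35
sum k=0..1:
  [0] +1/24 = 1/24
  [1] −1/6 = -1/6
S = -1/8
C² = P²·S² = 9/35 ; C = -0.507093

−√(9/35) ≈ -0.507093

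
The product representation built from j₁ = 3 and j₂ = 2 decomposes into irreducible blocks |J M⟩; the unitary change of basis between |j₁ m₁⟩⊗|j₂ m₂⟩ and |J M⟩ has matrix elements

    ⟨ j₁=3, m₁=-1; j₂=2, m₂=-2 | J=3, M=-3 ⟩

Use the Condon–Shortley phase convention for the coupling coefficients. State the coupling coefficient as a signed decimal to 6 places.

+0.408248

√[7·2!4!2!/9! · 2!4!0!4!0!6!] = √(1536)
  +(−1)^0/∏(0,2,4,0,0,2)! = 1/96  (running 1/96)
⟨..|..⟩ = √(1536)·(1/96) = +0.408248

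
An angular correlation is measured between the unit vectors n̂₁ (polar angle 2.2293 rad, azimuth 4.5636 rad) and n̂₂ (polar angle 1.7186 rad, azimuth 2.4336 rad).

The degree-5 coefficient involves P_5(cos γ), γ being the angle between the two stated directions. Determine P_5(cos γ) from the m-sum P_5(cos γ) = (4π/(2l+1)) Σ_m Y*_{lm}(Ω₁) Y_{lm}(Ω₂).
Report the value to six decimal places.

-0.337606

Term-by-term m-sum for l=5 (normalisation 4π/11 = 1.142397):
  term(m=-5) = -0.02138 - 0.05938j   from Y*(Ω₁)=-0.09727 - 0.10569j, Y(Ω₂)=0.40497 + 0.17044j
  term(m=-4) = -0.04492 + 0.05717j   from Y*(Ω₁)=-0.29101 + 0.19703j, Y(Ω₂)=0.19703 - 0.06303j
  term(m=-3) = -0.10867 - 0.01165j   from Y*(Ω₁)=0.17512 + 0.36592j, Y(Ω₂)=-0.14155 + 0.22923j
  term(m=-2) = 0.00799 + 0.01644j   from Y*(Ω₁)=0.07653 - 0.02347j, Y(Ω₂)=0.03520 + 0.22555j
  term(m=-1) = 0.03902 - 0.06235j   from Y*(Ω₁)=0.04873 + 0.32512j, Y(Ω₂)=-0.16996 - 0.14550j
  term(m=+0) = -0.03961 + 0.00000j   from Y*(Ω₁)=0.17021 + 0.00000j, Y(Ω₂)=-0.23271 + 0.00000j
  term(m=+1) = 0.03902 + 0.06235j   from Y*(Ω₁)=-0.04873 + 0.32512j, Y(Ω₂)=0.16996 - 0.14550j
  term(m=+2) = 0.00799 - 0.01644j   from Y*(Ω₁)=0.07653 + 0.02347j, Y(Ω₂)=0.03520 - 0.22555j
  term(m=+3) = -0.10867 + 0.01165j   from Y*(Ω₁)=-0.17512 + 0.36592j, Y(Ω₂)=0.14155 + 0.22923j
  term(m=+4) = -0.04492 - 0.05717j   from Y*(Ω₁)=-0.29101 - 0.19703j, Y(Ω₂)=0.19703 + 0.06303j
  term(m=+5) = -0.02138 + 0.05938j   from Y*(Ω₁)=0.09727 - 0.10569j, Y(Ω₂)=-0.40497 + 0.17044j
Accumulated sum -0.29552 + 0.00000j; after 4π/(2l+1) scaling, -0.33761 + 0.00000j ⇒ P_5 = -0.337606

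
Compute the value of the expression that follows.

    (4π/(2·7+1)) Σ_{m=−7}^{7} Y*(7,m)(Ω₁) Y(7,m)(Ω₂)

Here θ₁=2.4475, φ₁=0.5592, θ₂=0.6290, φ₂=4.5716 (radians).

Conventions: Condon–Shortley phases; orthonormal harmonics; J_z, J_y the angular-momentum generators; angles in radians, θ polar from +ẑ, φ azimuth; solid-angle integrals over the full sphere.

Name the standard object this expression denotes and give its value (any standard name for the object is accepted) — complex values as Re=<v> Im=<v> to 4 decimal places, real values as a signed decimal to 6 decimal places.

Legendre polynomial (addition theorem), +0.408919

This sum is the spherical-harmonic addition theorem: it equals the Legendre polynomial P_l(cos γ) of the angle γ between the two directions.
Addition theorem: P_7(cos γ) = (4π/15) Σ_m Y*_{lm}(Ω₁) Y_{lm}(Ω₂), m = −7…7:
  term(m=-7) = -0.00026 - 0.00005j   from Y*(Ω₁)=-0.01569 - 0.01530j, Y(Ω₂)=0.01017 - 0.00674j
  term(m=-6) = -0.00303 - 0.00539j   from Y*(Ω₁)=0.09630 + 0.02089j, Y(Ω₂)=-0.04166 - 0.04692j
  term(m=-5) = 0.01786 - 0.04770j   from Y*(Ω₁)=-0.24703 + 0.08894j, Y(Ω₂)=-0.12556 + 0.14788j
  term(m=-4) = 0.16288 - 0.05792j   from Y*(Ω₁)=0.27313 - 0.34759j, Y(Ω₂)=0.33066 + 0.20877j
  term(m=-3) = 0.16451 + 0.09621j   from Y*(Ω₁)=-0.04297 + 0.40083j, Y(Ω₂)=0.19378 - 0.43119j
  term(m=-2) = -0.00012 - 0.00067j   from Y*(Ω₁)=0.00161 + 0.00331j, Y(Ω₂)=-0.17721 - 0.05126j
  term(m=-1) = -0.07968 + 0.09460j   from Y*(Ω₁)=-0.33086 - 0.20707j, Y(Ω₂)=0.04447 - 0.31374j
  term(m=+0) = -0.03622 + 0.00000j   from Y*(Ω₁)=0.12173 + 0.00000j, Y(Ω₂)=-0.29755 + 0.00000j
  term(m=+1) = -0.07968 - 0.09460j   from Y*(Ω₁)=0.33086 - 0.20707j, Y(Ω₂)=-0.04447 - 0.31374j
  term(m=+2) = -0.00012 + 0.00067j   from Y*(Ω₁)=0.00161 - 0.00331j, Y(Ω₂)=-0.17721 + 0.05126j
  term(m=+3) = 0.16451 - 0.09621j   from Y*(Ω₁)=0.04297 + 0.40083j, Y(Ω₂)=-0.19378 - 0.43119j
  term(m=+4) = 0.16288 + 0.05792j   from Y*(Ω₁)=0.27313 + 0.34759j, Y(Ω₂)=0.33066 - 0.20877j
  term(m=+5) = 0.01786 + 0.04770j   from Y*(Ω₁)=0.24703 + 0.08894j, Y(Ω₂)=0.12556 + 0.14788j
  term(m=+6) = -0.00303 + 0.00539j   from Y*(Ω₁)=0.09630 - 0.02089j, Y(Ω₂)=-0.04166 + 0.04692j
  term(m=+7) = -0.00026 + 0.00005j   from Y*(Ω₁)=0.01569 - 0.01530j, Y(Ω₂)=-0.01017 - 0.00674j
Total Σ_m = 0.48811 + 0.00000j. Multiply by 0.837758: 0.40892 + 0.00000j. P_7(cos γ) = 0.408919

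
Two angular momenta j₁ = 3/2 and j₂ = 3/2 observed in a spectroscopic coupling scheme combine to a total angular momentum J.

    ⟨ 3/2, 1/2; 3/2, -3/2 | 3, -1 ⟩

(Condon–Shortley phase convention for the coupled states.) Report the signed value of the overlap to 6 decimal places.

+0.447214

triangle: 0!*3!*3!/7! = 36/5040
(j±m)!: 2!*1!*0!*3!*2!*4! = 576
prefactor² = (2J+1)*Δ*N² = 144/5
  k=0: +1/(0!*0!*1!*0!*2!*3!) = 1/12
Σ = 1/12  ⇒  CG² = 144/5*(1/12)² = 1/5
CG = +√(1/5) = +0.447214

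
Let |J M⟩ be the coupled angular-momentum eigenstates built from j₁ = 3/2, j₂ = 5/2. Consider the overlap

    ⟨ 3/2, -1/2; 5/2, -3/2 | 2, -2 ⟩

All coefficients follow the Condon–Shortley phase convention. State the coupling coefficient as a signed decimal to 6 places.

−√(8/21) = -0.617213

√[5·2!1!3!/7! · 1!2!1!4!0!4!] = √(96/7)
  +(−1)^1/∏(1,1,1,0,0,3)! = -1/6  (running -1/6)
⟨..|..⟩ = √(96/7)·(-1/6) = -0.617213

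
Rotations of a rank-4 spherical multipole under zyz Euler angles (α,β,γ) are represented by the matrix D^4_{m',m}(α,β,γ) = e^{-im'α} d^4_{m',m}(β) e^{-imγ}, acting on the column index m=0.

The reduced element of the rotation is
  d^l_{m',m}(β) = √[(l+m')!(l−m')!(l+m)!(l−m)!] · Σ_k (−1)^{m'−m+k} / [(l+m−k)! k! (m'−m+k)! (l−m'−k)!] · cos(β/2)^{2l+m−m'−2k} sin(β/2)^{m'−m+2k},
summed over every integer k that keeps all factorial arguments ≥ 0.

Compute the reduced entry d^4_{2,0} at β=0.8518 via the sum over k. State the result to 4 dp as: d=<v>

d=0.4558

d^4_{2,0}(β=0.8518) via the finite sum:
Half-angle: c=0.910667, s=0.413141. N=√(720·2·24·24)=910.735966
Admissible k: 0..2 (factorial args all ≥0)
  k=0: (−1)^2·910.7360/(96)·0.9107^6·0.4131^2 = +0.923582
  k=1: (−1)^3·910.7360/(36)·0.9107^4·0.4131^4 = -0.506898
  k=2: (−1)^4·910.7360/(96)·0.9107^2·0.4131^6 = +0.039123
d^4_{2,0}(0.8518) = +0.923582 -0.506898 +0.039123 = +0.455807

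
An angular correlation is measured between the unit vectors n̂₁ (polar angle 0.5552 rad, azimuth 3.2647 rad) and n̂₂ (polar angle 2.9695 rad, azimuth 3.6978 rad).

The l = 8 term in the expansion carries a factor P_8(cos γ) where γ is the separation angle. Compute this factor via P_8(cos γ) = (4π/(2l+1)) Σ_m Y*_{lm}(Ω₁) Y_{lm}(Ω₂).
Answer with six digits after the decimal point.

Addition theorem: P_8(cos γ) = (4π/17) Σ_m Y*_{lm}(Ω₁) Y_{lm}(Ω₂), m = −8…8:
  term(m=-8) = -0.000000+0.000000i   from Y*(Ω₁)=+0.001699+0.002559i, Y(Ω₂)=-0.000000+0.000000i
  term(m=-7) = +0.000000+0.000000i   from Y*(Ω₁)=-0.012898-0.015035i, Y(Ω₂)=-0.000006+0.000006i
  term(m=-6) = -0.000009-0.000005i   from Y*(Ω₁)=+0.058697+0.053450i, Y(Ω₂)=-0.000126+0.000025i
  term(m=-5) = +0.000168+0.000249i   from Y*(Ω₁)=-0.179817-0.127165i, Y(Ω₂)=-0.001276-0.000481i
  term(m=-4) = -0.000729-0.004474i   from Y*(Ω₁)=+0.371011+0.199052i, Y(Ω₂)=-0.006550-0.008544i
  term(m=-3) = -0.008340+0.029960i   from Y*(Ω₁)=-0.462566-0.179052i, Y(Ω₂)=-0.006124-0.062399i
  term(m=-2) = +0.031381-0.036912i   from Y*(Ω₁)=+0.183436+0.046100i, Y(Ω₂)=+0.113346-0.229708i
  term(m=-1) = +0.196223-0.090729i   from Y*(Ω₁)=+0.333306+0.041241i, Y(Ω₂)=+0.546666-0.339850i
  term(m=+0) = -0.194854-0.000000i   from Y*(Ω₁)=-0.314114-0.000000i, Y(Ω₂)=+0.620330+0.000000i
  term(m=+1) = +0.196223+0.090729i   from Y*(Ω₁)=-0.333306+0.041241i, Y(Ω₂)=-0.546666-0.339850i
  term(m=+2) = +0.031381+0.036912i   from Y*(Ω₁)=+0.183436-0.046100i, Y(Ω₂)=+0.113346+0.229708i
  term(m=+3) = -0.008340-0.029960i   from Y*(Ω₁)=+0.462566-0.179052i, Y(Ω₂)=+0.006124-0.062399i
  term(m=+4) = -0.000729+0.004474i   from Y*(Ω₁)=+0.371011-0.199052i, Y(Ω₂)=-0.006550+0.008544i
  term(m=+5) = +0.000168-0.000249i   from Y*(Ω₁)=+0.179817-0.127165i, Y(Ω₂)=+0.001276-0.000481i
  term(m=+6) = -0.000009+0.000005i   from Y*(Ω₁)=+0.058697-0.053450i, Y(Ω₂)=-0.000126-0.000025i
  term(m=+7) = +0.000000-0.000000i   from Y*(Ω₁)=+0.012898-0.015035i, Y(Ω₂)=+0.000006+0.000006i
  term(m=+8) = -0.000000-0.000000i   from Y*(Ω₁)=+0.001699-0.002559i, Y(Ω₂)=-0.000000-0.000000i
Σ over m = +0.242535+0.000000i; ×(4π/17) → +0.179281+0.000000i. Real part: 0.179281

0.179281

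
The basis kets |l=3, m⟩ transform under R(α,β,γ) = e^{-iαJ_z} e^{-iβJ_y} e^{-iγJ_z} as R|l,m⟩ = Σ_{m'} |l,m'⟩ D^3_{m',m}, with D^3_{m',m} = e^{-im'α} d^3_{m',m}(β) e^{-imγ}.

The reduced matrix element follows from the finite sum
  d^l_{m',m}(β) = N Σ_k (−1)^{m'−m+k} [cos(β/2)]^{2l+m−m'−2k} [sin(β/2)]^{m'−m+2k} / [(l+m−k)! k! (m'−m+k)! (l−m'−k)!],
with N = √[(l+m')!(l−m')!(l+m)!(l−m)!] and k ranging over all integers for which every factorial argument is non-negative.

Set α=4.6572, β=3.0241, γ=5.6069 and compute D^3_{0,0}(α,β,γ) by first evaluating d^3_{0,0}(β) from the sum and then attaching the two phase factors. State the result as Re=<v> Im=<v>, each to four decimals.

Re=-0.9590 Im=0.0000

Split into d^3_{0,0}(β=3.0241) × two z-phases.
Half-angle: c=0.058713, s=0.998275. N=√(6·6·6·6)=36.000000
The bounds max(0,m−m')=0 and min(l+m,l−m')=3 give 4 terms
  k=0: (−1)^0·36.0000/(36)·0.0587^6·0.9983^0 = +0.000000
  k=1: (−1)^1·36.0000/(4)·0.0587^4·0.9983^2 = -0.000107
  k=2: (−1)^2·36.0000/(4)·0.0587^2·0.9983^4 = +0.030811
  k=3: (−1)^3·36.0000/(36)·0.0587^0·0.9983^6 = -0.989694
d^3_{0,0}(3.0241) = +0.000000 -0.000107 +0.030811 -0.989694 = -0.958990
Attach z-rotation phases: D = e^{-i(0)(4.6572)}·(-0.958990)·e^{-i(0)(5.6069)} = -0.958990+0.000000i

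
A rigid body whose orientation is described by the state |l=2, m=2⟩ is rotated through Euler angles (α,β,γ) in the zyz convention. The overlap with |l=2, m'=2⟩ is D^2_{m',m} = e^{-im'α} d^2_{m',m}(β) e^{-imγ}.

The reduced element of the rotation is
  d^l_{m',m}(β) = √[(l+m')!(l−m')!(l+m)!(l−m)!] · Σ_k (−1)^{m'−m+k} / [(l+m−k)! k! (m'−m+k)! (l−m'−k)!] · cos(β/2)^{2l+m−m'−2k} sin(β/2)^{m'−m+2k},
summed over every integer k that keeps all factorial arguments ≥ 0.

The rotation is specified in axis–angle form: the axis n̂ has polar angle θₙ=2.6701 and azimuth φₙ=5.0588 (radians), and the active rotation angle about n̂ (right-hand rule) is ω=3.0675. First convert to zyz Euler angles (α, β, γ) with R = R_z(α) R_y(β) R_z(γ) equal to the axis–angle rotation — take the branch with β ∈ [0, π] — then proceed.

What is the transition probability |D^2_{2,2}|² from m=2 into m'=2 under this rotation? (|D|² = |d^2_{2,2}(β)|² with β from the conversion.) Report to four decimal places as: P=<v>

Axis–angle → zyz. n̂ = (sinθₙcosφₙ, sinθₙsinφₙ, cosθₙ) = (+0.154218, -0.427235, -0.890891), ω = 3.0675.
R = I cosω + sinω [n̂]ₓ + (1−cosω) n̂n̂ᵀ gives
  R = [-0.949756, -0.065645, -0.306031; -0.197542, -0.632698, +0.748779; -0.242779, +0.771611, +0.587941]
β = atan2(√(R₁₃²+R₂₃²), R₃₃) = 0.942286; α = atan2(R₂₃, R₁₃) mod 2π = 1.958786; γ = atan2(R₃₂, −R₃₁) mod 2π = 1.265964
D^2_{2,2}(1.9588,0.9423,1.2660) = e^{-i·2·1.9588}·d^2_{2,2}(0.9423)·e^{-i·2·1.2660}. Compute d first:
With c≡cos(β/2)=0.891050 and s≡sin(β/2)=0.453905, N=[24·1·24·1]^{1/2}=24.000000
Admissible k: 0..0 (factorial args all ≥0)
  k=0: (−1)^0·24.0000/(24)·0.8911^4·0.4539^0 = +0.630389
d^2_{2,2}(0.9423) = +0.630389
|D^2_{2,2}|² = |d^2_{2,2}(β)|² = (+0.630389)² = 0.397390 (the z-rotation phases have unit modulus)

P=0.3974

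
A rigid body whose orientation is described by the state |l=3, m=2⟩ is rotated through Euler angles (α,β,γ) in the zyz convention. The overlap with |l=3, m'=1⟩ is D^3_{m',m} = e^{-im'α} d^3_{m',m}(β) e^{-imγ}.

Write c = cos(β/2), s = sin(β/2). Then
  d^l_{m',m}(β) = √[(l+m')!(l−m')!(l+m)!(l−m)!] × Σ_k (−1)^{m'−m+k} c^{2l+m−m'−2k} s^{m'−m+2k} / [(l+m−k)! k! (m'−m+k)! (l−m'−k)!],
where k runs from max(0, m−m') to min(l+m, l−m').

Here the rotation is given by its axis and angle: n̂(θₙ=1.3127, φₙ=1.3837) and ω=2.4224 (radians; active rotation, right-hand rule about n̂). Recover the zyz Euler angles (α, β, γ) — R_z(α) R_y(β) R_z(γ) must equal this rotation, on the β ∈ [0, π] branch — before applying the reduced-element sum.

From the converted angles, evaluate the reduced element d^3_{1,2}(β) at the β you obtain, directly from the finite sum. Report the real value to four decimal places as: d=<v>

d=-0.3209

Axis–angle → zyz. n̂ = (sinθₙcosφₙ, sinθₙsinφₙ, cosθₙ) = (+0.179846, +0.950004, +0.255240), ω = 2.4224.
R = I cosω + sinω [n̂]ₓ + (1−cosω) n̂n̂ᵀ gives
  R = [-0.695659, +0.131248, +0.706280; +0.467541, +0.829161, +0.306428; -0.545402, +0.543384, -0.638177]
β = atan2(√(R₁₃²+R₂₃²), R₃₃) = 2.262925; α = atan2(R₂₃, R₁₃) mod 2π = 0.409352; γ = atan2(R₃₂, −R₃₁) mod 2π = 0.783545
d^3_{1,2}(β=2.2629) via the finite sum:
With c≡cos(β/2)=0.425337 and s≡sin(β/2)=0.905035, N=[24·2·120·1]^{1/2}=75.894664
Admissible k: 1..2 (factorial args all ≥0)
  k=1: (−1)^0·75.8947/(24)·0.4253^5·0.9050^1 = +0.039841
  k=2: (−1)^1·75.8947/(12)·0.4253^3·0.9050^3 = -0.360766
d^3_{1,2}(2.2629) = +0.039841 -0.360766 = -0.320925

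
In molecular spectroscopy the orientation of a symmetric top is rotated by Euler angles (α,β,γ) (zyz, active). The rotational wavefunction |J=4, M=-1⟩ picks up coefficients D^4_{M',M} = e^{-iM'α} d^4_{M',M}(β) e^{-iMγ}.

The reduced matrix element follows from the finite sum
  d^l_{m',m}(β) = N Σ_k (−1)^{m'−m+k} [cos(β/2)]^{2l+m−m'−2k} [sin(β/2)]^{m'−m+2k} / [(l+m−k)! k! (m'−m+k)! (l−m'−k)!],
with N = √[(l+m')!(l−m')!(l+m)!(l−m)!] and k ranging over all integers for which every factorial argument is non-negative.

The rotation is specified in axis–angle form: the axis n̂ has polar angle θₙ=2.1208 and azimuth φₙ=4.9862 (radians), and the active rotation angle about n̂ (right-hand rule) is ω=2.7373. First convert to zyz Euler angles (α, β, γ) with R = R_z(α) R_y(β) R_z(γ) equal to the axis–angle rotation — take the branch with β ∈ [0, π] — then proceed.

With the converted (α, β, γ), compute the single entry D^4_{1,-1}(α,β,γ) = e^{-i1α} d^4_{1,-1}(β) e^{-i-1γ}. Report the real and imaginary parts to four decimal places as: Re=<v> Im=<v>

Axis–angle → zyz. n̂ = (sinθₙcosφₙ, sinθₙsinφₙ, cosθₙ) = (+0.230524, -0.820764, -0.522690), ω = 2.7373.
R = I cosω + sinω [n̂]ₓ + (1−cosω) n̂n̂ᵀ gives
  R = [-0.817382, -0.157548, -0.554134; -0.568768, +0.373617, +0.732744; +0.091591, +0.914106, -0.394996]
β = atan2(√(R₁₃²+R₂₃²), R₃₃) = 1.976860; α = atan2(R₂₃, R₁₃) mod 2π = 2.218283; γ = atan2(R₃₂, −R₃₁) mod 2π = 1.670661
D^4_{1,-1}(2.2183,1.9769,1.6707) = e^{-i·1·2.2183}·d^4_{1,-1}(1.9769)·e^{-i·-1·1.6707}. Compute d first:
With c≡cos(β/2)=0.550002 and s≡sin(β/2)=0.835163, N=[120·6·6·120]^{1/2}=720.000000
k: max(0,(-1)−(1))=0 … min(4+(-1),4−(1))=3
  k=0: (−1)^2·720.0000/(72)·0.5500^6·0.8352^2 = +0.193076
  k=1: (−1)^3·720.0000/(24)·0.5500^4·0.8352^4 = -1.335561
  k=2: (−1)^4·720.0000/(48)·0.5500^2·0.8352^6 = +1.539744
  k=3: (−1)^5·720.0000/(720)·0.5500^0·0.8352^8 = -0.236686
d^4_{1,-1}(1.9769) = +0.193076 -1.335561 +1.539744 -0.236686 = +0.160573
Attach z-rotation phases: D = e^{-i(1)(2.2183)}·(+0.160573)·e^{-i(-1)(1.6707)} = +0.137092-0.083604i

Re=0.1371 Im=-0.0836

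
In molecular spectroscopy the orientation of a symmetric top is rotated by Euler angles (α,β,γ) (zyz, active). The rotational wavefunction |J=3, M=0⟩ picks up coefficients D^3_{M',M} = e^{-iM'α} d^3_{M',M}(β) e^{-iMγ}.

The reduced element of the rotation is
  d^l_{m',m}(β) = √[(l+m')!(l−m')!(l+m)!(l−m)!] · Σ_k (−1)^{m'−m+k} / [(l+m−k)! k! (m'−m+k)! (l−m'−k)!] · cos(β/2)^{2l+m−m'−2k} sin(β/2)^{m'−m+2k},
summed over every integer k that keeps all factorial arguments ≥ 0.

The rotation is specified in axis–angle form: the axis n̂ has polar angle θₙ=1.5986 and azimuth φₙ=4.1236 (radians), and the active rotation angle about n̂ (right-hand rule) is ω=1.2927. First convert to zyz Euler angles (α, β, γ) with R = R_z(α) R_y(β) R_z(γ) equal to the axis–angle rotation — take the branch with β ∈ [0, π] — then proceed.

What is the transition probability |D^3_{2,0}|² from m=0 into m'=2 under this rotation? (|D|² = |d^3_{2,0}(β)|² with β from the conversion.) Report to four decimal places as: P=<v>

Axis–angle → zyz. n̂ = (sinθₙcosφₙ, sinθₙsinφₙ, cosθₙ) = (-0.555140, -0.831292, -0.027800), ω = 1.2927.
R = I cosω + sinω [n̂]ₓ + (1−cosω) n̂n̂ᵀ gives
  R = [+0.498102, +0.361526, -0.788158; +0.308062, +0.775863, +0.550577; +0.810550, -0.517045, +0.275086]
β = atan2(√(R₁₃²+R₂₃²), R₃₃) = 1.292117; α = atan2(R₂₃, R₁₃) mod 2π = 2.531833; γ = atan2(R₃₂, −R₃₁) mod 2π = 3.709411
First d^3_{2,0}(β=1.2921), then the phase factors e^{-i(2)α} and e^{-i(0)γ}:
c=cos(1.292117/2)=0.798463, s=sin(1.292117/2)=0.602044; N=√[120·1·6·6]=65.726707
Admissible k: 0..1 (factorial args all ≥0)
  k=0: (−1)^2·65.7267/(12)·0.7985^4·0.6020^2 = +0.806930
  k=1: (−1)^3·65.7267/(12)·0.7985^2·0.6020^4 = -0.458757
d^3_{2,0}(1.2921) = +0.806930 -0.458757 = +0.348173
|D^3_{2,0}|² = |d^3_{2,0}(β)|² = (+0.348173)² = 0.121225 (the z-rotation phases have unit modulus)

P=0.1212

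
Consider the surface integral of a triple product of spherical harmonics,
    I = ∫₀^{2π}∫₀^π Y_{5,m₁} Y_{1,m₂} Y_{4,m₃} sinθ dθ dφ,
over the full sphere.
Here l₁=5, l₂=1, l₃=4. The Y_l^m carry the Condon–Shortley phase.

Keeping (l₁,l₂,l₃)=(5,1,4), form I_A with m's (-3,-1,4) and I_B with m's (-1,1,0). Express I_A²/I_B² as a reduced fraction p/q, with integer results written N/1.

l's match ⇒ only the (l;m) 3-j factors differ between A and B.
A: triangle coeff Δ(5,1,4) = 1/495; Σ_t [0,0]: t=0:+1/80640 = 1/80640; (3j)²=1/495 [(5 1 4; -3 -1 4)], sign=+1
B: triangle coeff Δ(5,1,4) = 1/495; Σ_t [2,2]: t=2:+1/1152 = 1/1152; (3j)²=1/33 [(5 1 4; -1 1 0)], sign=+1
I_A²/I_B² = (1/495)/(1/33) = 1/15

1/15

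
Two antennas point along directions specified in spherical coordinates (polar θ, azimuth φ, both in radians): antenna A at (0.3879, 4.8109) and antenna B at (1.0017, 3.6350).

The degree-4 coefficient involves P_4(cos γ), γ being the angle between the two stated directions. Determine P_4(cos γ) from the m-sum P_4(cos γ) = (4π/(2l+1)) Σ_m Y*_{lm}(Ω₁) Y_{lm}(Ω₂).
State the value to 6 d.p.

Addition theorem: P_4(cos γ) = (4π/9) Σ_m Y*_{lm}(Ω₁) Y_{lm}(Ω₂), m = −4…4:
  [-4]  conj(Y_{4,-4})(Ω₁) = 0.00836 + 0.00348j ; Y_{4,-4}(Ω₂) = -0.08736 - 0.20500j ; Δ = -0.00002 - 0.00202j
  [-3]  conj(Y_{4,-3})(Ω₁) = -0.01826 + 0.05998j ; Y_{4,-3}(Ω₂) = -0.03647 + 0.40154j ; Δ = -0.02342 - 0.00952j
  [-2]  conj(Y_{4,-2})(Ω₁) = -0.23460 - 0.04683j ; Y_{4,-2}(Ω₂) = 0.13516 - 0.20451j ; Δ = -0.04129 + 0.04165j
  [-1]  conj(Y_{4,-1})(Ω₁) = 0.04885 - 0.49429j ; Y_{4,-1}(Ω₂) = 0.18296 - 0.09839j ; Δ = -0.03970 - 0.09524j
  [+0]  conj(Y_{4,0})(Ω₁) = 0.31668 + 0.00000j ; Y_{4,0}(Ω₂) = -0.29199 + 0.00000j ; Δ = -0.09247 + 0.00000j
  [+1]  conj(Y_{4,1})(Ω₁) = -0.04885 - 0.49429j ; Y_{4,1}(Ω₂) = -0.18296 - 0.09839j ; Δ = -0.03970 + 0.09524j
  [+2]  conj(Y_{4,2})(Ω₁) = -0.23460 + 0.04683j ; Y_{4,2}(Ω₂) = 0.13516 + 0.20451j ; Δ = -0.04129 - 0.04165j
  [+3]  conj(Y_{4,3})(Ω₁) = 0.01826 + 0.05998j ; Y_{4,3}(Ω₂) = 0.03647 + 0.40154j ; Δ = -0.02342 + 0.00952j
  [+4]  conj(Y_{4,4})(Ω₁) = 0.00836 - 0.00348j ; Y_{4,4}(Ω₂) = -0.08736 + 0.20500j ; Δ = -0.00002 + 0.00202j
Total Σ_m = -0.30131 + 0.00000j. Multiply by 1.396263: -0.42070 + 0.00000j. P_4(cos γ) = -0.420701

-0.420701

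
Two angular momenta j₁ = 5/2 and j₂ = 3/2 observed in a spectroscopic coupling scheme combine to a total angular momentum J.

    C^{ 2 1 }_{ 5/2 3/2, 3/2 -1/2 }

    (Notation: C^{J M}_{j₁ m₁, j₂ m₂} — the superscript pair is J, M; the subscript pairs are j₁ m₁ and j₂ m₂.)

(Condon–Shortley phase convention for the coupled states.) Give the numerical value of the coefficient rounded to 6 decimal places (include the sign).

+√(1/42) = +0.154303

triangle: 2!*3!*1!/7! = 12/5040
(j±m)!: 4!*1!*1!*2!*3!*1! = 288
prefactor² = (2J+1)*Δ*N² = 24/7
  k=0: +1/(0!*2!*1!*1!*2!*0!) = 1/4
  k=1: −1/(1!*1!*0!*0!*3!*1!) = -1/6
Σ = 1/12  ⇒  CG² = 24/7*(1/12)² = 1/42
CG = +√(1/42) = +0.154303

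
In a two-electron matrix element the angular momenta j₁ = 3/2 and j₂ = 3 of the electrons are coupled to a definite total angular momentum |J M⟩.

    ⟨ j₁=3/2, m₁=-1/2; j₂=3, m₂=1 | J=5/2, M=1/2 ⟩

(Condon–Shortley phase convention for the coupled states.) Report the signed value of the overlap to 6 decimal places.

triangle: 2!*1!*4!/8! = 48/40320
(j±m)!: 1!*2!*4!*2!*3!*2! = 1152
prefactor² = (2J+1)*Δ*N² = 288/35
  k=1: −1/(1!*1!*1!*3!*0!*1!) = -1/6
  k=2: +1/(2!*0!*0!*2!*1!*2!) = 1/8
Σ = -1/24  ⇒  CG² = 288/35*(-1/24)² = 1/70
CG = −√(1/70) = -0.119523

−√(1/70) ≈ -0.119523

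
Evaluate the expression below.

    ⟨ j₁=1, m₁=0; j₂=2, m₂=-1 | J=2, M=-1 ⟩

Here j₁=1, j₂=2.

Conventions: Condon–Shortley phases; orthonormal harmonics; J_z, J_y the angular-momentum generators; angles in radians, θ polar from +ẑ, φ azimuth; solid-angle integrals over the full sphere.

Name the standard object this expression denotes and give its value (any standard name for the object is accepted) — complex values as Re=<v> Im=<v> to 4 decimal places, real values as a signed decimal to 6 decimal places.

This is a Clebsch–Gordan (vector-coupling) coefficient.
j₁+j₂−J=1  J+j₁−j₂=1  J−j₁+j₂=3  j₁+j₂+J+1=6
(j₁±m₁, j₂±m₂, J±M) = (1,1,1,3,1,3)
P² = 3/2
sum k=0..1:
  [0] +1/2 = 1/2
  [1] −1/6 = -1/6
S = 1/3
C² = P²·S² = 1/6 ; C = +0.408248

Clebsch–Gordan coefficient, +√(1/6) ≈ +0.408248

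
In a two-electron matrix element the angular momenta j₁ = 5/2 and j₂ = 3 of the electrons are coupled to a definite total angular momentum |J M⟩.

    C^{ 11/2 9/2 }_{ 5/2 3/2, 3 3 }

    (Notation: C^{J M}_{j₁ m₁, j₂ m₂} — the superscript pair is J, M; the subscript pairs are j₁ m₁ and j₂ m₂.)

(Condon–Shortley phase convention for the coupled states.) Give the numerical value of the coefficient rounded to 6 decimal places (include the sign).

+√(5/11) ≈ +0.674200

√[12·0!5!6!/12! · 4!1!6!0!10!1!] = √(1492992000/11)
  +(−1)^0/∏(0,0,1,6,4,0)! = 1/17280  (running 1/17280)
⟨..|..⟩ = √(1492992000/11)·(1/17280) = +0.674200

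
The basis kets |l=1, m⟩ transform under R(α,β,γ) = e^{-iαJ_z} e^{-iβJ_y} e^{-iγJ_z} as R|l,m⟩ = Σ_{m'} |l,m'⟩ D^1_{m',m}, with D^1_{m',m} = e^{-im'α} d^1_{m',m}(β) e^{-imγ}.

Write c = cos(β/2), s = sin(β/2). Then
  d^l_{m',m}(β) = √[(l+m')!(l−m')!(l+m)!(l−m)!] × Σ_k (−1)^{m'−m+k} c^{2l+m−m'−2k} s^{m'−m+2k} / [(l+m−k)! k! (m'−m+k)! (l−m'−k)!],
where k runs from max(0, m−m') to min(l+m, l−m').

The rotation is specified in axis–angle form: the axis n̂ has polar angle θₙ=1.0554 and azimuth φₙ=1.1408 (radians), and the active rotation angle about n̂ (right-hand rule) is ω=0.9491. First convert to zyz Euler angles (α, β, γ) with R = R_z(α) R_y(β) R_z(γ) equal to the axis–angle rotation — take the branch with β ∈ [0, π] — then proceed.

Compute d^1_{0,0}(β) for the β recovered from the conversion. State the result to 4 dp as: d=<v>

d=0.6839

Axis–angle → zyz. n̂ = (sinθₙcosφₙ, sinθₙsinφₙ, cosθₙ) = (+0.362715, +0.790890, +0.492880), ω = 0.9491.
R = I cosω + sinω [n̂]ₓ + (1−cosω) n̂n̂ᵀ gives
  R = [+0.637353, -0.280866, +0.717562; +0.520450, +0.843617, -0.132068; -0.568254, +0.457629, +0.683859]
β = atan2(√(R₁₃²+R₂₃²), R₃₃) = 0.817758; α = atan2(R₂₃, R₁₃) mod 2π = 6.101171; γ = atan2(R₃₂, −R₃₁) mod 2π = 0.677979
d^1_{0,0}(β=0.8178) via the finite sum:
c=cos(0.817758/2)=0.917567, s=sin(0.817758/2)=0.397581; N=√[1·1·1·1]=1.000000
Admissible k: 0..1 (factorial args all ≥0)
  k=0: (−1)^0·1.0000/(1)·0.9176^2·0.3976^0 = +0.841930
  k=1: (−1)^1·1.0000/(1)·0.9176^0·0.3976^2 = -0.158070
d^1_{0,0}(0.8178) = +0.841930 -0.158070 = +0.683859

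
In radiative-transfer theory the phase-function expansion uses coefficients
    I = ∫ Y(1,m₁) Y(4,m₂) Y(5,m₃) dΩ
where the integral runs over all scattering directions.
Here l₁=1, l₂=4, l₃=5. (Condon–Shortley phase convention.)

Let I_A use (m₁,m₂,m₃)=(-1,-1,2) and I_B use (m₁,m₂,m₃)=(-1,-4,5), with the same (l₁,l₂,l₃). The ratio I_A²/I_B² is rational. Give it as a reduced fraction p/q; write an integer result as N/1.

Same 1,4,5: normalisation and zero-m 3j drop out of the ratio.
A: Δ: 0! 2! 8! / 11! → 1/495; sum: t=0:+1/1440 = 1/1440; 3j²(1 4 5; -1 -1 2) = Δ·Π!·Σ² = 7/165  (sign -1)
B: Δ: 0! 2! 8! / 11! → 1/495; sum: t=0:+1/80640 = 1/80640; 3j²(1 4 5; -1 -4 5) = Δ·Π!·Σ² = 1/11  (sign +1)
I_A²/I_B² = (7/165)/(1/11) = 7/15

7/15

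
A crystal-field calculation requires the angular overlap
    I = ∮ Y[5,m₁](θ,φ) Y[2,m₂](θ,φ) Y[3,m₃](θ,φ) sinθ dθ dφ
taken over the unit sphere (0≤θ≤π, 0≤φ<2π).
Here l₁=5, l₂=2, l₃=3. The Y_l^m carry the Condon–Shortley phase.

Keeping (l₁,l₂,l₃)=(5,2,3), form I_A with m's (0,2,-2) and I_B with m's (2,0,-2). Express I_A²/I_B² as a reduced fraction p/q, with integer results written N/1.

Same 5,2,3: normalisation and zero-m 3j drop out of the ratio.
A: Δ: 4! 6! 0! / 11! → 1/2310; sum: t=4:+1/2880 = 1/2880; 3j²(5 2 3; 0 2 -2) = Δ·Π!·Σ² = 1/462  (sign -1)
B: Δ: 4! 6! 0! / 11! → 1/2310; sum: t=2:+1/480 = 1/480; 3j²(5 2 3; 2 0 -2) = Δ·Π!·Σ² = 3/110  (sign -1)
I_A²/I_B² = (1/462)/(3/110) = 5/63

5/63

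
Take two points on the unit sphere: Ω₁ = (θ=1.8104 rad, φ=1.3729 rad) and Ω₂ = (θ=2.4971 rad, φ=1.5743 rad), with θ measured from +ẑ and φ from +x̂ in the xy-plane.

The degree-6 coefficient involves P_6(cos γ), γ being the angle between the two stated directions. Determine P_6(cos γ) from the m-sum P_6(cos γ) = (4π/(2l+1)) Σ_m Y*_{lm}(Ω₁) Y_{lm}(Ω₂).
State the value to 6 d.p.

-0.312114

Addition theorem: P_6(cos γ) = (4π/13) Σ_m Y*_{lm}(Ω₁) Y_{lm}(Ω₂), m = −6…6:
  term(m=-6) = (0.003270, -0.008624)   from Y*(Ω₁)=(-0.151872, 0.376496), Y(Ω₂)=(-0.022713, 0.000478)
  term(m=-5) = (0.019225, -0.030408)   from Y*(Ω₁)=(-0.287129, -0.188658), Y(Ω₂)=(0.001834, 0.104698)
  term(m=-4) = (-0.023470, 0.024437)   from Y*(Ω₁)=(-0.084951, 0.086009), Y(Ω₂)=(0.280248, -0.003928)
  term(m=-3) = (-0.126325, 0.087204)   from Y*(Ω₁)=(-0.188718, -0.279619), Y(Ω₂)=(-0.004783, -0.455001)
  term(m=-2) = (0.008987, -0.003829)   from Y*(Ω₁)=(-0.025784, 0.010774), Y(Ω₂)=(-0.349587, 0.002450)
  term(m=-1) = (-0.043690, 0.008920)   from Y*(Ω₁)=(-0.063770, -0.318020), Y(Ω₂)=(-0.000482, -0.137479)
  term(m=+0) = (0.001120, 0.000000)   from Y*(Ω₁)=(-0.002817, -0.000000), Y(Ω₂)=(-0.397623, 0.000000)
  term(m=+1) = (-0.043690, -0.008920)   from Y*(Ω₁)=(0.063770, -0.318020), Y(Ω₂)=(0.000482, -0.137479)
  term(m=+2) = (0.008987, 0.003829)   from Y*(Ω₁)=(-0.025784, -0.010774), Y(Ω₂)=(-0.349587, -0.002450)
  term(m=+3) = (-0.126325, -0.087204)   from Y*(Ω₁)=(0.188718, -0.279619), Y(Ω₂)=(0.004783, -0.455001)
  term(m=+4) = (-0.023470, -0.024437)   from Y*(Ω₁)=(-0.084951, -0.086009), Y(Ω₂)=(0.280248, 0.003928)
  term(m=+5) = (0.019225, 0.030408)   from Y*(Ω₁)=(0.287129, -0.188658), Y(Ω₂)=(-0.001834, 0.104698)
  term(m=+6) = (0.003270, 0.008624)   from Y*(Ω₁)=(-0.151872, -0.376496), Y(Ω₂)=(-0.022713, -0.000478)
Total Σ_m = (-0.322884, 0.000000). Multiply by 0.966644: (-0.312114, 0.000000). P_6(cos γ) = -0.312114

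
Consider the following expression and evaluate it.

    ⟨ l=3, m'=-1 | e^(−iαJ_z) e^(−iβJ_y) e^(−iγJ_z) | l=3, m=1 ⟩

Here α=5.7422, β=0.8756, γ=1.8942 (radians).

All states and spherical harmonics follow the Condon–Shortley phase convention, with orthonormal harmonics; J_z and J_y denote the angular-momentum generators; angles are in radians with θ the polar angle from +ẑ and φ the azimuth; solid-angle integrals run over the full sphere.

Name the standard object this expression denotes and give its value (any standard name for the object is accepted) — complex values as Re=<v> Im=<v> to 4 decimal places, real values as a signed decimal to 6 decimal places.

This is a Wigner D-matrix element — the rotation-matrix element ⟨l m'| R(α,β,γ) |l m⟩ in the angular-momentum basis.
Split into d^3_{-1,1}(β=0.8756) × two z-phases.
c=cos(0.875600/2)=0.905687, s=sin(0.875600/2)=0.423948; N=√[2·24·24·2]=48.000000
The bounds max(0,m−m')=2 and min(l+m,l−m')=4 give 3 terms
  k=2: (−1)^0·48.0000/(8)·0.9057^4·0.4239^2 = +0.725585
  k=3: (−1)^1·48.0000/(6)·0.9057^2·0.4239^4 = -0.211981
  k=4: (−1)^2·48.0000/(48)·0.9057^0·0.4239^6 = +0.005806
d^3_{-1,1}(0.8756) = +0.725585 -0.211981 +0.005806 = +0.519410
D = (+0.857202-0.514981i)·(+0.519410)·(-0.317796-0.948159i) = -0.395115-0.337152i

Wigner D-matrix element, Re=-0.3951 Im=-0.3372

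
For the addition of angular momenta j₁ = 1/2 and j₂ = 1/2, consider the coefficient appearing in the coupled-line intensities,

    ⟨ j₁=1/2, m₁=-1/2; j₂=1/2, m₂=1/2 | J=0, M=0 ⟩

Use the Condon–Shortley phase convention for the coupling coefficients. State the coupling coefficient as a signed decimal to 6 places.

-0.707107

triangle: 1!·0!·0!/2! = 1/2
(j±m)!: 0!·1!·1!·0!·0!·0! = 1
prefactor² = (2J+1)·Δ·N² = 1/2
  k=1: −1/(1!·0!·0!·0!·0!·0!) = -1
Σ = -1  ⇒  CG² = 1/2·(-1)² = 1/2
CG = −√(1/2) = -0.707107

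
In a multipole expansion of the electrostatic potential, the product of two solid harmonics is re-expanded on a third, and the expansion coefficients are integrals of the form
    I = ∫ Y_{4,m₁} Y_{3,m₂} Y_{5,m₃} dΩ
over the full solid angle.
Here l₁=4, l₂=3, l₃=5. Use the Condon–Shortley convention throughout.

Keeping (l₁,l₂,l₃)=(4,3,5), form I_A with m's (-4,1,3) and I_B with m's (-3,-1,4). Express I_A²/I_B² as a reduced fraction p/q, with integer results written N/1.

Shared (l₁,l₂,l₃)=(4,3,5): N and (l;000)² cancel in I_A²/I_B².
A: Δ = 2!·6!·4!/13! = 1/180180; Racah Σ t=2..2: t=2:+1/5760 = 1/5760; ⇒ 3j(4 3 5; -4 1 3)² = 56/2145, sgn +1
B: Δ = 2!·6!·4!/13! = 1/180180; Racah Σ t=1..2: t=1:−1/4320 t=2:+1/5760 = -1/17280; ⇒ 3j(4 3 5; -3 -1 4)² = 7/4290, sgn +1
I_A²/I_B² = (56/2145)/(7/4290) = 16/1

16/1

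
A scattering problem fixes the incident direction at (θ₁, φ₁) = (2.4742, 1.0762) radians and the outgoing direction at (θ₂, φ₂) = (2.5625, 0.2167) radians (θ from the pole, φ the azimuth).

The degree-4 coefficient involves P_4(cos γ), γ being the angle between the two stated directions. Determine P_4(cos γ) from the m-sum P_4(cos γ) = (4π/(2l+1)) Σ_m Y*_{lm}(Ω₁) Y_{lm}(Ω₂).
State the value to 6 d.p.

Expand P_4 via completeness: Σ_{m} conj(Y_{4,m}) at Ω₁ times Y_{4,m} at Ω₂ —
  [-4]  conj(Y_{4,-4})(Ω₁) = -0.025744-0.059624i ; Y_{4,-4}(Ω₂) = +0.025693-0.030258i ; Δ = -0.002466-0.000753i
  [-3]  conj(Y_{4,-3})(Ω₁) = +0.232222+0.020256i ; Y_{4,-3}(Ω₂) = -0.136683+0.103928i ; Δ = -0.033846+0.021366i
  [-2]  conj(Y_{4,-2})(Ω₁) = -0.233621+0.355337i ; Y_{4,-2}(Ω₂) = +0.354931-0.164242i ; Δ = -0.024558+0.164490i
  [-1]  conj(Y_{4,-1})(Ω₁) = -0.143928-0.266875i ; Y_{4,-1}(Ω₂) = -0.402829+0.088686i ; Δ = +0.081646+0.094741i
  [+0]  conj(Y_{4,0})(Ω₁) = -0.231356-0.000000i ; Y_{4,0}(Ω₂) = -0.088909+0.000000i ; Δ = +0.020570+0.000000i
  [+1]  conj(Y_{4,1})(Ω₁) = +0.143928-0.266875i ; Y_{4,1}(Ω₂) = +0.402829+0.088686i ; Δ = +0.081646-0.094741i
  [+2]  conj(Y_{4,2})(Ω₁) = -0.233621-0.355337i ; Y_{4,2}(Ω₂) = +0.354931+0.164242i ; Δ = -0.024558-0.164490i
  [+3]  conj(Y_{4,3})(Ω₁) = -0.232222+0.020256i ; Y_{4,3}(Ω₂) = +0.136683+0.103928i ; Δ = -0.033846-0.021366i
  [+4]  conj(Y_{4,4})(Ω₁) = -0.025744+0.059624i ; Y_{4,4}(Ω₂) = +0.025693+0.030258i ; Δ = -0.002466+0.000753i
Σ over m = +0.062123-0.000000i; ×(4π/9) → +0.086740-0.000000i. Real part: 0.086740

0.086740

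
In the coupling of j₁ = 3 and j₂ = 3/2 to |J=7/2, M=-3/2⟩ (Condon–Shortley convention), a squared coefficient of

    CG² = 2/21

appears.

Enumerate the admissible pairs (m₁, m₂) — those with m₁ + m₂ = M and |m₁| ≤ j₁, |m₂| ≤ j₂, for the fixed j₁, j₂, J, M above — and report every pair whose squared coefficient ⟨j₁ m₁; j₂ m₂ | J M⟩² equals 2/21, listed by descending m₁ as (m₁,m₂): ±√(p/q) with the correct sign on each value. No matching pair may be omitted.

Admissible pairs with m₁+m₂ = M = -3/2: (-3,3/2), (-2,1/2), (-1,-1/2), (0,-3/2)
  (m₁,m₂)=(0,-3/2): CG² = 10/21, CG = +√(10/21)
  (m₁,m₂)=(-1,-1/2): CG² = 0/1, CG = 0
  (m₁,m₂)=(-2,1/2): CG² = 3/7, CG = −√(3/7)
  (m₁,m₂)=(-3,3/2): CG² = 2/21, CG = −√(2/21)   ← matches the target
Pairs with CG² = 2/21: (-3,3/2): −√(2/21)

(-3,3/2): −√(2/21)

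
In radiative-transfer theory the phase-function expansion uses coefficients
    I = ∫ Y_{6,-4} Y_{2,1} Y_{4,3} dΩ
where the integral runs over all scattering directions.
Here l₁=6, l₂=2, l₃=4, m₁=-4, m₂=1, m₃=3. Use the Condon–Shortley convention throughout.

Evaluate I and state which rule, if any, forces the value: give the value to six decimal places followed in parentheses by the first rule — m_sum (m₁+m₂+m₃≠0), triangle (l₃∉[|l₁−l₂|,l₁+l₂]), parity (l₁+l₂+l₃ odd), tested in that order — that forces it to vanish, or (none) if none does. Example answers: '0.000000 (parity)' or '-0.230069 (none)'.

0.246389 (none)

m-sum 0 ✓  L=12 even ✓  4≤4≤8 ✓
Π(2lᵢ+1) = 13×5×9 = 585
triangle coeff Δ(6,2,4) = 1/6435
Σ_t [2,2]: t=2:+1/2304 = 1/2304
(3j)²=5/143 [(6 2 4; 0 0 0)], sign=+1
Σ_t [3,3]: t=3:−1/30240 = -1/30240
(3j)²=16/429 [(6 2 4; -4 1 3)], sign=+1
⇒ 4πI² = 1200/1573
I = (+1)√(1200/1573/(4π)) = 0.24638901
No selection rule forces the value: the integral is nonzero (none).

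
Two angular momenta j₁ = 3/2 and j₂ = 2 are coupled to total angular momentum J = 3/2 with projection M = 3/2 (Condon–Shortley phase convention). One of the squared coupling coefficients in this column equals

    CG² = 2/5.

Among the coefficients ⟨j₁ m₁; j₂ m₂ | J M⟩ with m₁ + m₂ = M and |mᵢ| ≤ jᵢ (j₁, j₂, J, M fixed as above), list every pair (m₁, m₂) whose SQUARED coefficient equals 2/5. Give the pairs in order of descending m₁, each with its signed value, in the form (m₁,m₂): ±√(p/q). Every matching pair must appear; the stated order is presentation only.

Admissible pairs with m₁+m₂ = M = 3/2: (-1/2,2), (1/2,1), (3/2,0)
  (m₁,m₂)=(3/2,0): CG² = 1/5, CG = +√(1/5)
  (m₁,m₂)=(1/2,1): CG² = 2/5, CG = −√(2/5)   ← matches the target
  (m₁,m₂)=(-1/2,2): CG² = 2/5, CG = +√(2/5)   ← matches the target
Pairs with CG² = 2/5: (1/2,1): −√(2/5); (-1/2,2): +√(2/5)

(1/2,1): −√(2/5); (-1/2,2): +√(2/5)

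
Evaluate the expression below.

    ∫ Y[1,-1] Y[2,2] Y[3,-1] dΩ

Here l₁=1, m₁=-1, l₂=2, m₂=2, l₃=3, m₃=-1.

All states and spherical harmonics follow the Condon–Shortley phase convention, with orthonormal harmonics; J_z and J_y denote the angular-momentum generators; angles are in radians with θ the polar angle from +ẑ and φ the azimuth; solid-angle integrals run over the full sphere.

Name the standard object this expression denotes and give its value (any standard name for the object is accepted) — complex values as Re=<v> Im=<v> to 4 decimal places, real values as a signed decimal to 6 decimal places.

This is a Gaunt coefficient — the integral of a triple product of spherical harmonics over the sphere.
m-sum 0 ✓  L=6 even ✓  1≤3≤3 ✓
Π(2lᵢ+1) = 3×5×7 = 105
triangle coeff Δ(1,2,3) = 1/105
Σ_t [0,0]: t=0:+1/4 = 1/4
(3j)²=3/35 [(1 2 3; 0 0 0)], sign=-1
Σ_t [0,0]: t=0:+1/48 = 1/48
(3j)²=1/105 [(1 2 3; -1 2 -1)], sign=+1
⇒ 4πI² = 3/35
I = (-1)√(3/35/(4π)) = -0.08258890

Gaunt coefficient, -0.082589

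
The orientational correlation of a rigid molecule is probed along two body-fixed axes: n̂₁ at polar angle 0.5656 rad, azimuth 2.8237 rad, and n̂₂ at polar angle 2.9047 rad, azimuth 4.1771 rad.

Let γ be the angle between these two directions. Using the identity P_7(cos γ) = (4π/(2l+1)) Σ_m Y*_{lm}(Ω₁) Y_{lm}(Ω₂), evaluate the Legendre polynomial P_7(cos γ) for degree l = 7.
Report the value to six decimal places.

0.214220

Summing Y*_{l m}(θ₁,φ₁)·Y_{l m}(θ₂,φ₂) over m ∈ [−7, 7]; prefactor 4π/(2·7+1) = 0.837758:
  m=-7: (0.00386 + 0.00504j) × (-0.00001 + 0.00002j) = -0.00000 + 0.00000j  (running Σ = -0.00000 + 0.00000j)
  m=-6: (-0.01236 - 0.03533j) × (-0.00030 - 0.00002j) = 0.00000 + 0.00001j  (running Σ = 0.00000 + 0.00001j)
  m=-5: (0.00250 + 0.13407j) × (-0.00132 - 0.00263j) = 0.00035 - 0.00018j  (running Σ = 0.00035 - 0.00017j)
  m=-4: (0.09441 - 0.30603j) × (0.01085 - 0.01691j) = -0.00415 - 0.00492j  (running Σ = -0.00380 - 0.00509j)
  m=-3: (-0.28193 + 0.39733j) × (0.09763 + 0.00343j) = -0.02889 + 0.03783j  (running Σ = -0.03268 + 0.03274j)
  m=-2: (0.28227 - 0.20832j) × (0.15564 + 0.28475j) = 0.10325 + 0.04795j  (running Σ = 0.07056 + 0.08069j)
  m=-1: (0.15956 - 0.05250j) × (-0.32526 + 0.54846j) = -0.02310 + 0.10459j  (running Σ = 0.04746 + 0.18528j)
  m=0: (-0.41521 + 0.00000j) × (-0.38722 + 0.00000j) = 0.16078 + 0.00000j  (running Σ = 0.20824 + 0.18528j)
  m=1: (-0.15956 - 0.05250j) × (0.32526 + 0.54846j) = -0.02310 - 0.10459j  (running Σ = 0.18514 + 0.08069j)
  m=2: (0.28227 + 0.20832j) × (0.15564 - 0.28475j) = 0.10325 - 0.04795j  (running Σ = 0.28839 + 0.03274j)
  m=3: (0.28193 + 0.39733j) × (-0.09763 + 0.00343j) = -0.02889 - 0.03783j  (running Σ = 0.25950 - 0.00509j)
  m=4: (0.09441 + 0.30603j) × (0.01085 + 0.01691j) = -0.00415 + 0.00492j  (running Σ = 0.25535 - 0.00017j)
  m=5: (-0.00250 + 0.13407j) × (0.00132 - 0.00263j) = 0.00035 + 0.00018j  (running Σ = 0.25570 + 0.00001j)
  m=6: (-0.01236 + 0.03533j) × (-0.00030 + 0.00002j) = 0.00000 - 0.00001j  (running Σ = 0.25571 + 0.00000j)
  m=7: (-0.00386 + 0.00504j) × (0.00001 + 0.00002j) = -0.00000 - 0.00000j  (running Σ = 0.25571 + 0.00000j)
Σ over m = 0.25571 + 0.00000j; ×(4π/15) → 0.21422 + 0.00000j. Real part: 0.214220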